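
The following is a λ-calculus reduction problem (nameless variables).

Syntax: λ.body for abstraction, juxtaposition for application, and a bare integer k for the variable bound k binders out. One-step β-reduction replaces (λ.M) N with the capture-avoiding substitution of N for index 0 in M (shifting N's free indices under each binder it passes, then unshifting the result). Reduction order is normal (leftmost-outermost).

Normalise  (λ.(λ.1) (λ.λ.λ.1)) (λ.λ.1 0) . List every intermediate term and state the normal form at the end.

  start: (λ.(λ.1) (λ.λ.λ.1)) (λ.λ.1 0)
  [1] (λ.λ.λ.1 0) (λ.λ.λ.1)
  [2] λ.λ.1 0

Answer: normal form = λ.λ.1 0  (in 2 steps)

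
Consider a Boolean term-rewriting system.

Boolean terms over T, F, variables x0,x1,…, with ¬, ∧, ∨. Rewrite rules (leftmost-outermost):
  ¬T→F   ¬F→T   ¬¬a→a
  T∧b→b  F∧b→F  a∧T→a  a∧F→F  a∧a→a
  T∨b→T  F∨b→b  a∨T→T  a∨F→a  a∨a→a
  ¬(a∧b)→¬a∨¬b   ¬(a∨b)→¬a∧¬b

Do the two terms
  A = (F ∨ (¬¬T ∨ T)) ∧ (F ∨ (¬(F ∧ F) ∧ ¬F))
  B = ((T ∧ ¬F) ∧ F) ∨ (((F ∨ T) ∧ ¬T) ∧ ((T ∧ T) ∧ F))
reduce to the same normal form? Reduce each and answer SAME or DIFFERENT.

Term A:
  start: (F ∨ (¬¬T ∨ T)) ∧ (F ∨ (¬(F ∧ F) ∧ ¬F))
  →1  (¬¬T ∨ T) ∧ (F ∨ (¬(F ∧ F) ∧ ¬F))
  →2  T ∧ (F ∨ (¬(F ∧ F) ∧ ¬F))
  →3  F ∨ (¬(F ∧ F) ∧ ¬F)
  →4  ¬(F ∧ F) ∧ ¬F
  →5  (¬F ∨ ¬F) ∧ ¬F
  →6  ¬F ∧ ¬F
  →7  ¬F
  →8  T

Term B:
  start: ((T ∧ ¬F) ∧ F) ∨ (((F ∨ T) ∧ ¬T) ∧ ((T ∧ T) ∧ F))
  →1  F ∨ (((F ∨ T) ∧ ¬T) ∧ ((T ∧ T) ∧ F))
  →2  ((F ∨ T) ∧ ¬T) ∧ ((T ∧ T) ∧ F)
  →3  (T ∧ ¬T) ∧ ((T ∧ T) ∧ F)
  →4  ¬T ∧ ((T ∧ T) ∧ F)
  →5  F ∧ ((T ∧ T) ∧ F)
  →6  F

Answer: DIFFERENT — A ⇓ T, B ⇓ F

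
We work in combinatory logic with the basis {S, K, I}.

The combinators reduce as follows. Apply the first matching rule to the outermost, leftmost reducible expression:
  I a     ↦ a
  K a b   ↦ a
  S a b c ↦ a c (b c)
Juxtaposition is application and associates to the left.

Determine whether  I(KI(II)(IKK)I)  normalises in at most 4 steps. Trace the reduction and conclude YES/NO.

Answer: NO — after 4 steps the term is KKI, not yet normal

Derivation:
  start: I(KI(II)(IKK)I)
  step 1: KI(II)(IKK)I
  step 2: I(IKK)I
  step 3: IKKI
  step 4: KKI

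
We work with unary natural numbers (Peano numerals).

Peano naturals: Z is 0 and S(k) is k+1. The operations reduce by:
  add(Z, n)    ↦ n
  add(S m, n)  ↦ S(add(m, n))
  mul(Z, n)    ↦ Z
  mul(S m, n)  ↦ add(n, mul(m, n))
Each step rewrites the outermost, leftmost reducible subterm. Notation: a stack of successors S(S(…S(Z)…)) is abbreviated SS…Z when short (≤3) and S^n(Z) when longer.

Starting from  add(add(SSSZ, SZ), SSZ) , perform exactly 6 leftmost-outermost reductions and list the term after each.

Answer: after 6 steps: S(S(S(add(add(Z, SZ), SSZ))))

Working:
  start: add(add(SSSZ, SZ), SSZ)
  step 1: add(S(add(SSZ, SZ)), SSZ)
  step 2: S(add(add(SSZ, SZ), SSZ))
  step 3: S(add(S(add(SZ, SZ)), SSZ))
  step 4: S(S(add(add(SZ, SZ), SSZ)))
  step 5: S(S(add(S(add(Z, SZ)), SSZ)))
  step 6: S(S(S(add(add(Z, SZ), SSZ))))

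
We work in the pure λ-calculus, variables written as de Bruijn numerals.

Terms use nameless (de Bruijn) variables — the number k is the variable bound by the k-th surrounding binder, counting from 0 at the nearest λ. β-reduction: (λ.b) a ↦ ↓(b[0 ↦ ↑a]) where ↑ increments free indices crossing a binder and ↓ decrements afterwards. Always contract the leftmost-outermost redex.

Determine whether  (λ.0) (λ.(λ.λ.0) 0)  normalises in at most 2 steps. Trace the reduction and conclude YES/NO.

  start: (λ.0) (λ.(λ.λ.0) 0)
  [1] λ.(λ.λ.0) 0
  [2] λ.λ.0

Answer: YES — reaches normal form λ.λ.0 in 2 ≤ 2 steps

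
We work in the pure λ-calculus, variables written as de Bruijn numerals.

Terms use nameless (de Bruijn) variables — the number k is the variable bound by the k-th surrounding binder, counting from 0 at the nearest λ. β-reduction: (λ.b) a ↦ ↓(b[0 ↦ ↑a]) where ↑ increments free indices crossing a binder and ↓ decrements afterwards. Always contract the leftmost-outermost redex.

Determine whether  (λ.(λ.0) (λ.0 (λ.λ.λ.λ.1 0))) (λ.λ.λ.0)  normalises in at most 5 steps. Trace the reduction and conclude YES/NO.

  start: (λ.(λ.0) (λ.0 (λ.λ.λ.λ.1 0))) (λ.λ.λ.0)
  →1  (λ.0) (λ.0 (λ.λ.λ.λ.1 0))
  →2  λ.0 (λ.λ.λ.λ.1 0)

Answer: YES — reaches normal form λ.0 (λ.λ.λ.λ.1 0) in 2 ≤ 5 steps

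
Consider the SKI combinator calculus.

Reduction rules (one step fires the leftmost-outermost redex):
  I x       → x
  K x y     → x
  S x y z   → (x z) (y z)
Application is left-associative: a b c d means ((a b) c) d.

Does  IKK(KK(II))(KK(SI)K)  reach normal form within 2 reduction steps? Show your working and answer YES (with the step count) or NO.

  start: IKK(KK(II))(KK(SI)K)
  [1] KK(KK(II))(KK(SI)K)
  [2] K(KK(SI)K)

Answer: NO — after 2 steps the term is K(KK(SI)K), not yet normal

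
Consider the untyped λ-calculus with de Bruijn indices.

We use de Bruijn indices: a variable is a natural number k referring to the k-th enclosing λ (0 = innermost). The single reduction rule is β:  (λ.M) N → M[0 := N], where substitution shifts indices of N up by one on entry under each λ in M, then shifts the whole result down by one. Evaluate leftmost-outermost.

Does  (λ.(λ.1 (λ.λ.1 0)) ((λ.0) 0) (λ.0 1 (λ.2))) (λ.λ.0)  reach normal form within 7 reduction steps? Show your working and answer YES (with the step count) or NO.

Answer: YES — reaches normal form λ.0 (λ.λ.0) (λ.λ.λ.0) in 4 ≤ 7 steps

Working:
  start: (λ.(λ.1 (λ.λ.1 0)) ((λ.0) 0) (λ.0 1 (λ.2))) (λ.λ.0)
  step 1: (λ.(λ.λ.0) (λ.λ.1 0)) ((λ.0) (λ.λ.0)) (λ.0 (λ.λ.0) (λ.λ.λ.0))
  step 2: (λ.λ.0) (λ.λ.1 0) (λ.0 (λ.λ.0) (λ.λ.λ.0))
  step 3: (λ.0) (λ.0 (λ.λ.0) (λ.λ.λ.0))
  step 4: λ.0 (λ.λ.0) (λ.λ.λ.0)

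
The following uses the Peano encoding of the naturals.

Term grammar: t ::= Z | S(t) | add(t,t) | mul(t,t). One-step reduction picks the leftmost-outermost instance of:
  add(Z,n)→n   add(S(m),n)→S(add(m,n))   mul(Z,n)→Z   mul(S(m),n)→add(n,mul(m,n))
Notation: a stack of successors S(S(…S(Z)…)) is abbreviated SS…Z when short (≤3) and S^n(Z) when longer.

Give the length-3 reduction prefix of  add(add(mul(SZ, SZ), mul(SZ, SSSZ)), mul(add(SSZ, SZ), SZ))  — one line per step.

Answer: after 3 steps: add(S(add(add(Z, mul(Z, SZ)), mul(SZ, SSSZ))), mul(add(SSZ, SZ), SZ))

Reduction:
  start: add(add(mul(SZ, SZ), mul(SZ, SSSZ)), mul(add(SSZ, SZ), SZ))
  →1  add(add(add(SZ, mul(Z, SZ)), mul(SZ, SSSZ)), mul(add(SSZ, SZ), SZ))
  →2  add(add(S(add(Z, mul(Z, SZ))), mul(SZ, SSSZ)), mul(add(SSZ, SZ), SZ))
  →3  add(S(add(add(Z, mul(Z, SZ)), mul(SZ, SSSZ))), mul(add(SSZ, SZ), SZ))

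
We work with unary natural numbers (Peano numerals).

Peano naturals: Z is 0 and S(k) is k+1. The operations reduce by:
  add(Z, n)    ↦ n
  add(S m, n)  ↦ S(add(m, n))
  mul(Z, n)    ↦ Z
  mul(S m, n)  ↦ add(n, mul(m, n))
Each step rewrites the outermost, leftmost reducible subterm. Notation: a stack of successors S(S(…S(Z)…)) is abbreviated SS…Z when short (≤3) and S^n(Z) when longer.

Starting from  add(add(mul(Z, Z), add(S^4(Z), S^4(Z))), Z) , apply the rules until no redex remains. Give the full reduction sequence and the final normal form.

  start: add(add(mul(Z, Z), add(S^4(Z), S^4(Z))), Z)
  [1] add(add(Z, add(S^4(Z), S^4(Z))), Z)
  [2] add(add(S^4(Z), S^4(Z)), Z)
  [3] add(S(add(SSSZ, S^4(Z))), Z)
  [4] S(add(add(SSSZ, S^4(Z)), Z))
  [5] S(add(S(add(SSZ, S^4(Z))), Z))
  [6] S(S(add(add(SSZ, S^4(Z)), Z)))
  [7] S(S(add(S(add(SZ, S^4(Z))), Z)))
  [8] S(S(S(add(add(SZ, S^4(Z)), Z))))
  [9] S(S(S(add(S(add(Z, S^4(Z))), Z))))
  [10] S(S(S(S(add(add(Z, S^4(Z)), Z)))))
  [11] S(S(S(S(add(S^4(Z), Z)))))
  [12] S(S(S(S(S(add(SSSZ, Z))))))
  [13] S(S(S(S(S(S(add(SSZ, Z)))))))
  [14] S(S(S(S(S(S(S(add(SZ, Z))))))))
  [15] S(S(S(S(S(S(S(S(add(Z, Z)))))))))
  [16] S^8(Z)

Answer: normal form = S^8(Z)  (in 16 steps)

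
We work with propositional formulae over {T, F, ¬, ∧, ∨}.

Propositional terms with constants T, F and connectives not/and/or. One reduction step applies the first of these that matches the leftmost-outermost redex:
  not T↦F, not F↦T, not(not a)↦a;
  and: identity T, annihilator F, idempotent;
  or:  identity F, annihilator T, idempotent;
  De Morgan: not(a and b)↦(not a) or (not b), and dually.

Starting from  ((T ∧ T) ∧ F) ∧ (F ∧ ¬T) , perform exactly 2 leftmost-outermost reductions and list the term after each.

Answer: after 2 steps: F

Derivation:
  start: ((T ∧ T) ∧ F) ∧ (F ∧ ¬T)
  step 1: F ∧ (F ∧ ¬T)
  step 2: F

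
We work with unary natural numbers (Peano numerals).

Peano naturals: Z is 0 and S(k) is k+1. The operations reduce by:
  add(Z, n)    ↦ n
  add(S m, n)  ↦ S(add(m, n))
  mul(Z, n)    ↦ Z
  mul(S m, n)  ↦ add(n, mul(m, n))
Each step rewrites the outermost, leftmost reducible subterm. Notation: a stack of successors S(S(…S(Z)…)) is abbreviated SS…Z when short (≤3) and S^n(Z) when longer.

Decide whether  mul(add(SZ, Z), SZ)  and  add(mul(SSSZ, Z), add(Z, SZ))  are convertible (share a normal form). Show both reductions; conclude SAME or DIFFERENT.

Answer: SAME — A ⇓ SZ, B ⇓ SZ

Working:
Term A:
  start: mul(add(SZ, Z), SZ)
  step 1: mul(S(add(Z, Z)), SZ)
  step 2: add(SZ, mul(add(Z, Z), SZ))
  step 3: S(add(Z, mul(add(Z, Z), SZ)))
  step 4: S(mul(add(Z, Z), SZ))
  step 5: S(mul(Z, SZ))
  step 6: SZ

Term B:
  start: add(mul(SSSZ, Z), add(Z, SZ))
  step 1: add(add(Z, mul(SSZ, Z)), add(Z, SZ))
  step 2: add(mul(SSZ, Z), add(Z, SZ))
  step 3: add(add(Z, mul(SZ, Z)), add(Z, SZ))
  step 4: add(mul(SZ, Z), add(Z, SZ))
  step 5: add(add(Z, mul(Z, Z)), add(Z, SZ))
  step 6: add(mul(Z, Z), add(Z, SZ))
  step 7: add(Z, add(Z, SZ))
  step 8: add(Z, SZ)
  step 9: SZ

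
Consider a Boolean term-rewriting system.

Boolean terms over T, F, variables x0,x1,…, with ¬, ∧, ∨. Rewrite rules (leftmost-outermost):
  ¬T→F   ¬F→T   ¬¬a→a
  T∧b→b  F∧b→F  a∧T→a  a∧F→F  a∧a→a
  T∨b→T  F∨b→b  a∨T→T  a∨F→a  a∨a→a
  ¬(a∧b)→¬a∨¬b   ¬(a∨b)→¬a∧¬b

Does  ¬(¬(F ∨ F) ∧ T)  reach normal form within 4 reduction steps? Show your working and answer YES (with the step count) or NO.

Answer: NO — after 4 steps the term is ¬T, not yet normal

Derivation:
  start: ¬(¬(F ∨ F) ∧ T)
  step 1: ¬¬(F ∨ F) ∨ ¬T
  step 2: (F ∨ F) ∨ ¬T
  step 3: F ∨ ¬T
  step 4: ¬T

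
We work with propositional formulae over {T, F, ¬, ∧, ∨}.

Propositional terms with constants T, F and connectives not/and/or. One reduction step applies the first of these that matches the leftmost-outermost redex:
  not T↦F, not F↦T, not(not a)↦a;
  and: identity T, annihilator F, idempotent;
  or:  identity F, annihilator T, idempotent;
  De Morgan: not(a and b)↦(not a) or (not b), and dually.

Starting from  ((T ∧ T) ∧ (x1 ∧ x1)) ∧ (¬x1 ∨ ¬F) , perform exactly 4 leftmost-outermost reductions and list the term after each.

  start: ((T ∧ T) ∧ (x1 ∧ x1)) ∧ (¬x1 ∨ ¬F)
  step 1: (T ∧ (x1 ∧ x1)) ∧ (¬x1 ∨ ¬F)
  step 2: (x1 ∧ x1) ∧ (¬x1 ∨ ¬F)
  step 3: x1 ∧ (¬x1 ∨ ¬F)
  step 4: x1 ∧ (¬x1 ∨ T)

Answer: after 4 steps: x1 ∧ (¬x1 ∨ T)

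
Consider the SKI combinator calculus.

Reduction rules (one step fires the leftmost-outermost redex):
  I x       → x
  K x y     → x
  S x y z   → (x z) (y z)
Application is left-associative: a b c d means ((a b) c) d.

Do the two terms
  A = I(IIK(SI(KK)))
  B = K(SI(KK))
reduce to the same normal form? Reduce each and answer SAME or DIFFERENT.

Answer: SAME — A ⇓ K(SI(KK)), B ⇓ K(SI(KK))

Derivation:
Term A:
  start: I(IIK(SI(KK)))
  step 1: IIK(SI(KK))
  step 2: IK(SI(KK))
  step 3: K(SI(KK))

Term B:
  start: K(SI(KK))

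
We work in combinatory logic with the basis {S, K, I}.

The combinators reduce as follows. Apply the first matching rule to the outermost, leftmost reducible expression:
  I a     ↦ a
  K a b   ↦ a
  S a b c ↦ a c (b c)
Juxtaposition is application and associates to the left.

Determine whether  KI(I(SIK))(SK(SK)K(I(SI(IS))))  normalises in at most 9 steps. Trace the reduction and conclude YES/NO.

  start: KI(I(SIK))(SK(SK)K(I(SI(IS))))
  step 1: I(SK(SK)K(I(SI(IS))))
  step 2: SK(SK)K(I(SI(IS)))
  step 3: KK(SKK)(I(SI(IS)))
  step 4: K(I(SI(IS)))
  step 5: K(SI(IS))
  step 6: K(SIS)

Answer: YES — reaches normal form K(SIS) in 6 ≤ 9 steps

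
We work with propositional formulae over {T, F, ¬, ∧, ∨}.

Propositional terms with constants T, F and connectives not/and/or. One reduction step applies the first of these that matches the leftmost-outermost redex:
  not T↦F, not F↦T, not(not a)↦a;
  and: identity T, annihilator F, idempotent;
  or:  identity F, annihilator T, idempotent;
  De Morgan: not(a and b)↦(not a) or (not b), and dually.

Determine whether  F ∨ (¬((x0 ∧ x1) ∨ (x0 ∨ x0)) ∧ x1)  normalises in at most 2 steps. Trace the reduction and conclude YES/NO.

  start: F ∨ (¬((x0 ∧ x1) ∨ (x0 ∨ x0)) ∧ x1)
  step 1: ¬((x0 ∧ x1) ∨ (x0 ∨ x0)) ∧ x1
  step 2: (¬(x0 ∧ x1) ∧ ¬(x0 ∨ x0)) ∧ x1

Answer: NO — after 2 steps the term is (¬(x0 ∧ x1) ∧ ¬(x0 ∨ x0)) ∧ x1, not yet normal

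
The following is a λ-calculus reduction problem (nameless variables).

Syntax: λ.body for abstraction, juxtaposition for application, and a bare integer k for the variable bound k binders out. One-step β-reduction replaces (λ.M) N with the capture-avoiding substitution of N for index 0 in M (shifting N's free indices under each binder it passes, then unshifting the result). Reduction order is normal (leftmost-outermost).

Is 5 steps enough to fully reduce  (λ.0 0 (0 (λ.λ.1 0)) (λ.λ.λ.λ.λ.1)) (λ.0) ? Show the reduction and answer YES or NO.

Answer: NO — after 5 steps the term is λ.(λ.λ.λ.λ.λ.1) 0, not yet normal

Derivation:
  start: (λ.0 0 (0 (λ.λ.1 0)) (λ.λ.λ.λ.λ.1)) (λ.0)
  →1  (λ.0) (λ.0) ((λ.0) (λ.λ.1 0)) (λ.λ.λ.λ.λ.1)
  →2  (λ.0) ((λ.0) (λ.λ.1 0)) (λ.λ.λ.λ.λ.1)
  →3  (λ.0) (λ.λ.1 0) (λ.λ.λ.λ.λ.1)
  →4  (λ.λ.1 0) (λ.λ.λ.λ.λ.1)
  →5  λ.(λ.λ.λ.λ.λ.1) 0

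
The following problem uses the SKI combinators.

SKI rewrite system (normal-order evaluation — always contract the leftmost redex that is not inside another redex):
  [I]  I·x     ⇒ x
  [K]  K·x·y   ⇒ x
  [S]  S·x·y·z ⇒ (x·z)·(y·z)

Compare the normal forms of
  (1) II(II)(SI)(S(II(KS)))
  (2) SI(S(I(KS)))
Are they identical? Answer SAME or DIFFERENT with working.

Answer: SAME — A ⇓ SI(S(KS)), B ⇓ SI(S(KS))

Reduction:
Term A:
  start: II(II)(SI)(S(II(KS)))
  →1  I(II)(SI)(S(II(KS)))
  →2  II(SI)(S(II(KS)))
  →3  I(SI)(S(II(KS)))
  →4  SI(S(II(KS)))
  →5  SI(S(I(KS)))
  →6  SI(S(KS))

Term B:
  start: SI(S(I(KS)))
  →1  SI(S(KS))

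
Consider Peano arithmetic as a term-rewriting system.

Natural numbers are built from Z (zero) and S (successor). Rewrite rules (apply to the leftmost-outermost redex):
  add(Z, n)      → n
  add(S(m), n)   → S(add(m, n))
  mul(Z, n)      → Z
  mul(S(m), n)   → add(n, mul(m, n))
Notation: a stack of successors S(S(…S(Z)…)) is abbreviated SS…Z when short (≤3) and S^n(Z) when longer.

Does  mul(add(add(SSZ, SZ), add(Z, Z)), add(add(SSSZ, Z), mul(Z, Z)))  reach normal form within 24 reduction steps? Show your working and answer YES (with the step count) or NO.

Answer: NO — after 24 steps the term is S(S(S(S(add(S(add(add(SZ, Z), mul(Z, Z))), mul(add(add(Z, SZ), add(Z, Z)), add(add(SSSZ, Z), mul(Z, Z)))))))), not yet normal

Derivation:
  start: mul(add(add(SSZ, SZ), add(Z, Z)), add(add(SSSZ, Z), mul(Z, Z)))
  →1  mul(add(S(add(SZ, SZ)), add(Z, Z)), add(add(SSSZ, Z), mul(Z, Z)))
  →2  mul(S(add(add(SZ, SZ), add(Z, Z))), add(add(SSSZ, Z), mul(Z, Z)))
  →3  add(add(add(SSSZ, Z), mul(Z, Z)), mul(add(add(SZ, SZ), add(Z, Z)), add(add(SSSZ, Z), mul(Z, Z))))
  →4  add(add(S(add(SSZ, Z)), mul(Z, Z)), mul(add(add(SZ, SZ), add(Z, Z)), add(add(SSSZ, Z), mul(Z, Z))))
  →5  add(S(add(add(SSZ, Z), mul(Z, Z))), mul(add(add(SZ, SZ), add(Z, Z)), add(add(SSSZ, Z), mul(Z, Z))))
  →6  S(add(add(add(SSZ, Z), mul(Z, Z)), mul(add(add(SZ, SZ), add(Z, Z)), add(add(SSSZ, Z), mul(Z, Z)))))
  →7  S(add(add(S(add(SZ, Z)), mul(Z, Z)), mul(add(add(SZ, SZ), add(Z, Z)), add(add(SSSZ, Z), mul(Z, Z)))))
  →8  S(add(S(add(add(SZ, Z), mul(Z, Z))), mul(add(add(SZ, SZ), add(Z, Z)), add(add(SSSZ, Z), mul(Z, Z)))))
  →9  S(S(add(add(add(SZ, Z), mul(Z, Z)), mul(add(add(SZ, SZ), add(Z, Z)), add(add(SSSZ, Z), mul(Z, Z))))))
  →10  S(S(add(add(S(add(Z, Z)), mul(Z, Z)), mul(add(add(SZ, SZ), add(Z, Z)), add(add(SSSZ, Z), mul(Z, Z))))))
  →11  S(S(add(S(add(add(Z, Z), mul(Z, Z))), mul(add(add(SZ, SZ), add(Z, Z)), add(add(SSSZ, Z), mul(Z, Z))))))
  →12  S(S(S(add(add(add(Z, Z), mul(Z, Z)), mul(add(add(SZ, SZ), add(Z, Z)), add(add(SSSZ, Z), mul(Z, Z)))))))
  →13  S(S(S(add(add(Z, mul(Z, Z)), mul(add(add(SZ, SZ), add(Z, Z)), add(add(SSSZ, Z), mul(Z, Z)))))))
  →14  S(S(S(add(mul(Z, Z), mul(add(add(SZ, SZ), add(Z, Z)), add(add(SSSZ, Z), mul(Z, Z)))))))
  →15  S(S(S(add(Z, mul(add(add(SZ, SZ), add(Z, Z)), add(add(SSSZ, Z), mul(Z, Z)))))))
  →16  S(S(S(mul(add(add(SZ, SZ), add(Z, Z)), add(add(SSSZ, Z), mul(Z, Z))))))
  →17  S(S(S(mul(add(S(add(Z, SZ)), add(Z, Z)), add(add(SSSZ, Z), mul(Z, Z))))))
  →18  S(S(S(mul(S(add(add(Z, SZ), add(Z, Z))), add(add(SSSZ, Z), mul(Z, Z))))))
  →19  S(S(S(add(add(add(SSSZ, Z), mul(Z, Z)), mul(add(add(Z, SZ), add(Z, Z)), add(add(SSSZ, Z), mul(Z, Z)))))))
  →20  S(S(S(add(add(S(add(SSZ, Z)), mul(Z, Z)), mul(add(add(Z, SZ), add(Z, Z)), add(add(SSSZ, Z), mul(Z, Z)))))))
  →21  S(S(S(add(S(add(add(SSZ, Z), mul(Z, Z))), mul(add(add(Z, SZ), add(Z, Z)), add(add(SSSZ, Z), mul(Z, Z)))))))
  →22  S(S(S(S(add(add(add(SSZ, Z), mul(Z, Z)), mul(add(add(Z, SZ), add(Z, Z)), add(add(SSSZ, Z), mul(Z, Z))))))))
  →23  S(S(S(S(add(add(S(add(SZ, Z)), mul(Z, Z)), mul(add(add(Z, SZ), add(Z, Z)), add(add(SSSZ, Z), mul(Z, Z))))))))
  →24  S(S(S(S(add(S(add(add(SZ, Z), mul(Z, Z))), mul(add(add(Z, SZ), add(Z, Z)), add(add(SSSZ, Z), mul(Z, Z))))))))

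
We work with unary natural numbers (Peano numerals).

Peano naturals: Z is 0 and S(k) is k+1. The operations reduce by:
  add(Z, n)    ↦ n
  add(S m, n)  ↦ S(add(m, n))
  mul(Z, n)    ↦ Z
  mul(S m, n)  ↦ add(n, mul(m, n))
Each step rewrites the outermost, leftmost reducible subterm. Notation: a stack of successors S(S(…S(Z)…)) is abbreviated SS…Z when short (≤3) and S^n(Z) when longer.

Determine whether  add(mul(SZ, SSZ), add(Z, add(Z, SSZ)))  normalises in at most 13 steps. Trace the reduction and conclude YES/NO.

  start: add(mul(SZ, SSZ), add(Z, add(Z, SSZ)))
  [1] add(add(SSZ, mul(Z, SSZ)), add(Z, add(Z, SSZ)))
  [2] add(S(add(SZ, mul(Z, SSZ))), add(Z, add(Z, SSZ)))
  [3] S(add(add(SZ, mul(Z, SSZ)), add(Z, add(Z, SSZ))))
  [4] S(add(S(add(Z, mul(Z, SSZ))), add(Z, add(Z, SSZ))))
  [5] S(S(add(add(Z, mul(Z, SSZ)), add(Z, add(Z, SSZ)))))
  [6] S(S(add(mul(Z, SSZ), add(Z, add(Z, SSZ)))))
  [7] S(S(add(Z, add(Z, add(Z, SSZ)))))
  [8] S(S(add(Z, add(Z, SSZ))))
  [9] S(S(add(Z, SSZ)))
  [10] S^4(Z)

Answer: YES — reaches normal form S^4(Z) in 10 ≤ 13 steps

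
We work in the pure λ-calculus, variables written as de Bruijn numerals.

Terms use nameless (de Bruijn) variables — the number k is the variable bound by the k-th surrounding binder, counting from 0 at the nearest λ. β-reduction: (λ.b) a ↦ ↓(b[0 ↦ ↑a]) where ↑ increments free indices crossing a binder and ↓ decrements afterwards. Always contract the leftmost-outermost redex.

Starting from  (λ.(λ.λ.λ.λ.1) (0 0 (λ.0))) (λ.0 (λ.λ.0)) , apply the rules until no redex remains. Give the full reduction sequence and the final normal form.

  start: (λ.(λ.λ.λ.λ.1) (0 0 (λ.0))) (λ.0 (λ.λ.0))
  [1] (λ.λ.λ.λ.1) ((λ.0 (λ.λ.0)) (λ.0 (λ.λ.0)) (λ.0))
  [2] λ.λ.λ.1

Answer: normal form = λ.λ.λ.1  (in 2 steps)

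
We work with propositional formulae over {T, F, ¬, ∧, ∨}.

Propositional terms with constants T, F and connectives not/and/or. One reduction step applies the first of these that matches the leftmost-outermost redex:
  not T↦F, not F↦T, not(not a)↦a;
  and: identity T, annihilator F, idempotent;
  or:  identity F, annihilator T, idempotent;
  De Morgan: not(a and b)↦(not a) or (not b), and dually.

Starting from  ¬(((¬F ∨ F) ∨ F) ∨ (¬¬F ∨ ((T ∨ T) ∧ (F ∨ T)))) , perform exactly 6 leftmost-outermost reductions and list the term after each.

  start: ¬(((¬F ∨ F) ∨ F) ∨ (¬¬F ∨ ((T ∨ T) ∧ (F ∨ T))))
  [1] ¬((¬F ∨ F) ∨ F) ∧ ¬(¬¬F ∨ ((T ∨ T) ∧ (F ∨ T)))
  [2] (¬(¬F ∨ F) ∧ ¬F) ∧ ¬(¬¬F ∨ ((T ∨ T) ∧ (F ∨ T)))
  [3] ((¬¬F ∧ ¬F) ∧ ¬F) ∧ ¬(¬¬F ∨ ((T ∨ T) ∧ (F ∨ T)))
  [4] ((F ∧ ¬F) ∧ ¬F) ∧ ¬(¬¬F ∨ ((T ∨ T) ∧ (F ∨ T)))
  [5] (F ∧ ¬F) ∧ ¬(¬¬F ∨ ((T ∨ T) ∧ (F ∨ T)))
  [6] F ∧ ¬(¬¬F ∨ ((T ∨ T) ∧ (F ∨ T)))

Answer: after 6 steps: F ∧ ¬(¬¬F ∨ ((T ∨ T) ∧ (F ∨ T)))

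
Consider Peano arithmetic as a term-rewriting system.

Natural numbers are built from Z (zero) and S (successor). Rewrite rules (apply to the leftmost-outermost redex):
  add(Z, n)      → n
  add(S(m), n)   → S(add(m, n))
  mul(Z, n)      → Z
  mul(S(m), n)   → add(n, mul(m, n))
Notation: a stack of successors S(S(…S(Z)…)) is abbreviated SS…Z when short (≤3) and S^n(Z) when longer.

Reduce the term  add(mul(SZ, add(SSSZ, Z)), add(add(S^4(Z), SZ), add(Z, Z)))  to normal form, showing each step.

Answer: normal form = S^8(Z)  (in 26 steps)

Derivation:
  start: add(mul(SZ, add(SSSZ, Z)), add(add(S^4(Z), SZ), add(Z, Z)))
  [1] add(add(add(SSSZ, Z), mul(Z, add(SSSZ, Z))), add(add(S^4(Z), SZ), add(Z, Z)))
  [2] add(add(S(add(SSZ, Z)), mul(Z, add(SSSZ, Z))), add(add(S^4(Z), SZ), add(Z, Z)))
  [3] add(S(add(add(SSZ, Z), mul(Z, add(SSSZ, Z)))), add(add(S^4(Z), SZ), add(Z, Z)))
  [4] S(add(add(add(SSZ, Z), mul(Z, add(SSSZ, Z))), add(add(S^4(Z), SZ), add(Z, Z))))
  [5] S(add(add(S(add(SZ, Z)), mul(Z, add(SSSZ, Z))), add(add(S^4(Z), SZ), add(Z, Z))))
  [6] S(add(S(add(add(SZ, Z), mul(Z, add(SSSZ, Z)))), add(add(S^4(Z), SZ), add(Z, Z))))
  [7] S(S(add(add(add(SZ, Z), mul(Z, add(SSSZ, Z))), add(add(S^4(Z), SZ), add(Z, Z)))))
  [8] S(S(add(add(S(add(Z, Z)), mul(Z, add(SSSZ, Z))), add(add(S^4(Z), SZ), add(Z, Z)))))
  [9] S(S(add(S(add(add(Z, Z), mul(Z, add(SSSZ, Z)))), add(add(S^4(Z), SZ), add(Z, Z)))))
  [10] S(S(S(add(add(add(Z, Z), mul(Z, add(SSSZ, Z))), add(add(S^4(Z), SZ), add(Z, Z))))))
  [11] S(S(S(add(add(Z, mul(Z, add(SSSZ, Z))), add(add(S^4(Z), SZ), add(Z, Z))))))
  [12] S(S(S(add(mul(Z, add(SSSZ, Z)), add(add(S^4(Z), SZ), add(Z, Z))))))
  [13] S(S(S(add(Z, add(add(S^4(Z), SZ), add(Z, Z))))))
  [14] S(S(S(add(add(S^4(Z), SZ), add(Z, Z)))))
  [15] S(S(S(add(S(add(SSSZ, SZ)), add(Z, Z)))))
  [16] S(S(S(S(add(add(SSSZ, SZ), add(Z, Z))))))
  [17] S(S(S(S(add(S(add(SSZ, SZ)), add(Z, Z))))))
  [18] S(S(S(S(S(add(add(SSZ, SZ), add(Z, Z)))))))
  [19] S(S(S(S(S(add(S(add(SZ, SZ)), add(Z, Z)))))))
  [20] S(S(S(S(S(S(add(add(SZ, SZ), add(Z, Z))))))))
  [21] S(S(S(S(S(S(add(S(add(Z, SZ)), add(Z, Z))))))))
  [22] S(S(S(S(S(S(S(add(add(Z, SZ), add(Z, Z)))))))))
  [23] S(S(S(S(S(S(S(add(SZ, add(Z, Z)))))))))
  [24] S(S(S(S(S(S(S(S(add(Z, add(Z, Z))))))))))
  [25] S(S(S(S(S(S(S(S(add(Z, Z)))))))))
  [26] S^8(Z)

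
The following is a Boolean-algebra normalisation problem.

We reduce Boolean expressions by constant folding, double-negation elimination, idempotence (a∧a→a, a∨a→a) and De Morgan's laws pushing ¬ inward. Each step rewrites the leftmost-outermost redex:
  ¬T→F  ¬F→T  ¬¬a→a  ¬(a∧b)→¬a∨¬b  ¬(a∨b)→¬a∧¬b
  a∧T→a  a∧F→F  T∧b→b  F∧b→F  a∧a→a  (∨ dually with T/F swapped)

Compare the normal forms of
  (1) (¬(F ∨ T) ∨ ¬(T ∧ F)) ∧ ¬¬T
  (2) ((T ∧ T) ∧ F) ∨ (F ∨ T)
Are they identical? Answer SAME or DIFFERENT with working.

Answer: SAME — A ⇓ T, B ⇓ T

Working:
Term A:
  start: (¬(F ∨ T) ∨ ¬(T ∧ F)) ∧ ¬¬T
  [1] ((¬F ∧ ¬T) ∨ ¬(T ∧ F)) ∧ ¬¬T
  [2] ((T ∧ ¬T) ∨ ¬(T ∧ F)) ∧ ¬¬T
  [3] (¬T ∨ ¬(T ∧ F)) ∧ ¬¬T
  [4] (F ∨ ¬(T ∧ F)) ∧ ¬¬T
  [5] ¬(T ∧ F) ∧ ¬¬T
  [6] (¬T ∨ ¬F) ∧ ¬¬T
  [7] (F ∨ ¬F) ∧ ¬¬T
  [8] ¬F ∧ ¬¬T
  [9] T ∧ ¬¬T
  [10] ¬¬T
  [11] T

Term B:
  start: ((T ∧ T) ∧ F) ∨ (F ∨ T)
  [1] F ∨ (F ∨ T)
  [2] F ∨ T
  [3] T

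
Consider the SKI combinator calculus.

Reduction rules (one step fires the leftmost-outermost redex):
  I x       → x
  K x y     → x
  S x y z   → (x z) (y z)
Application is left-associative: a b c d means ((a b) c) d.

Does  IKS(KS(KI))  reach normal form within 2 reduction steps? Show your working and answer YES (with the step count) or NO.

Answer: YES — reaches normal form S in 2 ≤ 2 steps

Reduction:
  start: IKS(KS(KI))
  →1  KS(KS(KI))
  →2  S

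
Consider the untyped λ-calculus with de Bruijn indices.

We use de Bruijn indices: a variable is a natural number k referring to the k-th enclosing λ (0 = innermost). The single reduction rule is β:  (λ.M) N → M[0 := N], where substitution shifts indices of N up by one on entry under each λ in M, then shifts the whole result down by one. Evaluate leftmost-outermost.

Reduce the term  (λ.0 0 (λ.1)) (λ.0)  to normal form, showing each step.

Answer: normal form = λ.λ.0  (in 3 steps)

Working:
  start: (λ.0 0 (λ.1)) (λ.0)
  →1  (λ.0) (λ.0) (λ.λ.0)
  →2  (λ.0) (λ.λ.0)
  →3  λ.λ.0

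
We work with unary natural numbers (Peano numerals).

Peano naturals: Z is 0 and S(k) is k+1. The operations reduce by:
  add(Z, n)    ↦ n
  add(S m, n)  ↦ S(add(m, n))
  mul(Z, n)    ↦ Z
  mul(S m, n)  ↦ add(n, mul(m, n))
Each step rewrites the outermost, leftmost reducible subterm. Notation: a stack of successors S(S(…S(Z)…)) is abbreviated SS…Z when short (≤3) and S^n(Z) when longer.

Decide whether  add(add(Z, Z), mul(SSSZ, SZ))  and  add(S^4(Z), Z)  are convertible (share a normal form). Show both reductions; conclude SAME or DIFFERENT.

Term A:
  start: add(add(Z, Z), mul(SSSZ, SZ))
  step 1: add(Z, mul(SSSZ, SZ))
  step 2: mul(SSSZ, SZ)
  step 3: add(SZ, mul(SSZ, SZ))
  step 4: S(add(Z, mul(SSZ, SZ)))
  step 5: S(mul(SSZ, SZ))
  step 6: S(add(SZ, mul(SZ, SZ)))
  step 7: S(S(add(Z, mul(SZ, SZ))))
  step 8: S(S(mul(SZ, SZ)))
  step 9: S(S(add(SZ, mul(Z, SZ))))
  step 10: S(S(S(add(Z, mul(Z, SZ)))))
  step 11: S(S(S(mul(Z, SZ))))
  step 12: SSSZ

Term B:
  start: add(S^4(Z), Z)
  step 1: S(add(SSSZ, Z))
  step 2: S(S(add(SSZ, Z)))
  step 3: S(S(S(add(SZ, Z))))
  step 4: S(S(S(S(add(Z, Z)))))
  step 5: S^4(Z)

Answer: DIFFERENT — A ⇓ SSSZ, B ⇓ S^4(Z)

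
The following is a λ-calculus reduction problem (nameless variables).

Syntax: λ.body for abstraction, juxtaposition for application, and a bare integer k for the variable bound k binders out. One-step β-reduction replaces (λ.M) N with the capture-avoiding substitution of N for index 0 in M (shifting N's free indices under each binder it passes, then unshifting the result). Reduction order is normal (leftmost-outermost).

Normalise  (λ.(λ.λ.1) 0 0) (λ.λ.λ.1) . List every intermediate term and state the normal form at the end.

  start: (λ.(λ.λ.1) 0 0) (λ.λ.λ.1)
  [1] (λ.λ.1) (λ.λ.λ.1) (λ.λ.λ.1)
  [2] (λ.λ.λ.λ.1) (λ.λ.λ.1)
  [3] λ.λ.λ.1

Answer: normal form = λ.λ.λ.1  (in 3 steps)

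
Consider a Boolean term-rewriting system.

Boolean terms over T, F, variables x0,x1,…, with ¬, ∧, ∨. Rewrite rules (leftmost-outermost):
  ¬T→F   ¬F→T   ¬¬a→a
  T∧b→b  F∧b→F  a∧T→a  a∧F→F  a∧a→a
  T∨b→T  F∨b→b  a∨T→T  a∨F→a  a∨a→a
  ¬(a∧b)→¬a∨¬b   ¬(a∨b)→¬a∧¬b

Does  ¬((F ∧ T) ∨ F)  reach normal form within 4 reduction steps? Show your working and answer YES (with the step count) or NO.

Answer: NO — after 4 steps the term is T ∧ ¬F, not yet normal

Working:
  start: ¬((F ∧ T) ∨ F)
  step 1: ¬(F ∧ T) ∧ ¬F
  step 2: (¬F ∨ ¬T) ∧ ¬F
  step 3: (T ∨ ¬T) ∧ ¬F
  step 4: T ∧ ¬F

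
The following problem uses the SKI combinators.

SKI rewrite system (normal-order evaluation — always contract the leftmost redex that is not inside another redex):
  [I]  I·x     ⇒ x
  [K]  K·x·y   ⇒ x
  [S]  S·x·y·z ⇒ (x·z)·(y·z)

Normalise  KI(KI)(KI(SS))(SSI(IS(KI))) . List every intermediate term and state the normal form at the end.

Answer: normal form = S(S(KI))(S(KI))  (in 8 steps)

Reduction:
  start: KI(KI)(KI(SS))(SSI(IS(KI)))
  [1] I(KI(SS))(SSI(IS(KI)))
  [2] KI(SS)(SSI(IS(KI)))
  [3] I(SSI(IS(KI)))
  [4] SSI(IS(KI))
  [5] S(IS(KI))(I(IS(KI)))
  [6] S(S(KI))(I(IS(KI)))
  [7] S(S(KI))(IS(KI))
  [8] S(S(KI))(S(KI))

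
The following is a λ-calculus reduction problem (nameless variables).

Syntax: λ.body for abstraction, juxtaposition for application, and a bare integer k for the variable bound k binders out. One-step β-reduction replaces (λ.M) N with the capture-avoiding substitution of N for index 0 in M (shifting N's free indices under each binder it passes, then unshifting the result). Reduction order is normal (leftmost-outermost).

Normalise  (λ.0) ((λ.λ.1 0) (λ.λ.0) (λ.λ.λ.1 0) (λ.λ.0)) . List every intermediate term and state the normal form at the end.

Answer: normal form = λ.λ.0  (in 5 steps)

Reduction:
  start: (λ.0) ((λ.λ.1 0) (λ.λ.0) (λ.λ.λ.1 0) (λ.λ.0))
  →1  (λ.λ.1 0) (λ.λ.0) (λ.λ.λ.1 0) (λ.λ.0)
  →2  (λ.(λ.λ.0) 0) (λ.λ.λ.1 0) (λ.λ.0)
  →3  (λ.λ.0) (λ.λ.λ.1 0) (λ.λ.0)
  →4  (λ.0) (λ.λ.0)
  →5  λ.λ.0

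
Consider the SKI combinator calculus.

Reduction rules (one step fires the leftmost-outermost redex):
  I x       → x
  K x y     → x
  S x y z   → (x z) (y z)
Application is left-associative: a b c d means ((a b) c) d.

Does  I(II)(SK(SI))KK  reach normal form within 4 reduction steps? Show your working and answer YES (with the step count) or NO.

Answer: NO — after 4 steps the term is KK(SIK)K, not yet normal

Working:
  start: I(II)(SK(SI))KK
  →1  II(SK(SI))KK
  →2  I(SK(SI))KK
  →3  SK(SI)KK
  →4  KK(SIK)K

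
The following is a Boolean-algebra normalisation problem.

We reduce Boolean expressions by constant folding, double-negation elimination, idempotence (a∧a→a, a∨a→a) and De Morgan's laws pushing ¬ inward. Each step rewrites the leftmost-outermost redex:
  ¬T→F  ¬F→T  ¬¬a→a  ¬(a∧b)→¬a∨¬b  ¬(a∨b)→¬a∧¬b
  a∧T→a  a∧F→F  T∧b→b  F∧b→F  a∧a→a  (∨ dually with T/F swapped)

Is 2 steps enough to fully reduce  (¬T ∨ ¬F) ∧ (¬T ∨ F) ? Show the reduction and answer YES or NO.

  start: (¬T ∨ ¬F) ∧ (¬T ∨ F)
  [1] (F ∨ ¬F) ∧ (¬T ∨ F)
  [2] ¬F ∧ (¬T ∨ F)

Answer: NO — after 2 steps the term is ¬F ∧ (¬T ∨ F), not yet normal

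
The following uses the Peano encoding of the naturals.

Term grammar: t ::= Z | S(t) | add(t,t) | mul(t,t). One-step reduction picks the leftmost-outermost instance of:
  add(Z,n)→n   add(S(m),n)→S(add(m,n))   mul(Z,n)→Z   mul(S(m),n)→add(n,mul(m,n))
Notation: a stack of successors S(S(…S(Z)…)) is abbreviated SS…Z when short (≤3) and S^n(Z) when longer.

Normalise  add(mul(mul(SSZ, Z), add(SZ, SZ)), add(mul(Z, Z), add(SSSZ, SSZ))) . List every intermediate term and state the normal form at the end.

  start: add(mul(mul(SSZ, Z), add(SZ, SZ)), add(mul(Z, Z), add(SSSZ, SSZ)))
  →1  add(mul(add(Z, mul(SZ, Z)), add(SZ, SZ)), add(mul(Z, Z), add(SSSZ, SSZ)))
  →2  add(mul(mul(SZ, Z), add(SZ, SZ)), add(mul(Z, Z), add(SSSZ, SSZ)))
  →3  add(mul(add(Z, mul(Z, Z)), add(SZ, SZ)), add(mul(Z, Z), add(SSSZ, SSZ)))
  →4  add(mul(mul(Z, Z), add(SZ, SZ)), add(mul(Z, Z), add(SSSZ, SSZ)))
  →5  add(mul(Z, add(SZ, SZ)), add(mul(Z, Z), add(SSSZ, SSZ)))
  →6  add(Z, add(mul(Z, Z), add(SSSZ, SSZ)))
  →7  add(mul(Z, Z), add(SSSZ, SSZ))
  →8  add(Z, add(SSSZ, SSZ))
  →9  add(SSSZ, SSZ)
  →10  S(add(SSZ, SSZ))
  →11  S(S(add(SZ, SSZ)))
  →12  S(S(S(add(Z, SSZ))))
  →13  S^5(Z)

Answer: normal form = S^5(Z)  (in 13 steps)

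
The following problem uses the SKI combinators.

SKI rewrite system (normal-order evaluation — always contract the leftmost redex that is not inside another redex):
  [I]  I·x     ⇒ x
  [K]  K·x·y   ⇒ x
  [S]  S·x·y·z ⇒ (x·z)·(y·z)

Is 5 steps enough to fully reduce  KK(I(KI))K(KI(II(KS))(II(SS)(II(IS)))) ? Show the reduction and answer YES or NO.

  start: KK(I(KI))K(KI(II(KS))(II(SS)(II(IS))))
  step 1: KK(KI(II(KS))(II(SS)(II(IS))))
  step 2: K

Answer: YES — reaches normal form K in 2 ≤ 5 steps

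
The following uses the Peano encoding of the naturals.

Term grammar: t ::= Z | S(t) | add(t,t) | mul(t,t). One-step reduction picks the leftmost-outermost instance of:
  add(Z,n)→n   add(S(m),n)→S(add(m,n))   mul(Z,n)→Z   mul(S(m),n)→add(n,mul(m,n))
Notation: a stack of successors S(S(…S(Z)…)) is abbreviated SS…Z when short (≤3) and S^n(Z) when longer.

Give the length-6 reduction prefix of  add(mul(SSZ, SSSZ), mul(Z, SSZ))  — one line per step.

  start: add(mul(SSZ, SSSZ), mul(Z, SSZ))
  [1] add(add(SSSZ, mul(SZ, SSSZ)), mul(Z, SSZ))
  [2] add(S(add(SSZ, mul(SZ, SSSZ))), mul(Z, SSZ))
  [3] S(add(add(SSZ, mul(SZ, SSSZ)), mul(Z, SSZ)))
  [4] S(add(S(add(SZ, mul(SZ, SSSZ))), mul(Z, SSZ)))
  [5] S(S(add(add(SZ, mul(SZ, SSSZ)), mul(Z, SSZ))))
  [6] S(S(add(S(add(Z, mul(SZ, SSSZ))), mul(Z, SSZ))))

Answer: after 6 steps: S(S(add(S(add(Z, mul(SZ, SSSZ))), mul(Z, SSZ))))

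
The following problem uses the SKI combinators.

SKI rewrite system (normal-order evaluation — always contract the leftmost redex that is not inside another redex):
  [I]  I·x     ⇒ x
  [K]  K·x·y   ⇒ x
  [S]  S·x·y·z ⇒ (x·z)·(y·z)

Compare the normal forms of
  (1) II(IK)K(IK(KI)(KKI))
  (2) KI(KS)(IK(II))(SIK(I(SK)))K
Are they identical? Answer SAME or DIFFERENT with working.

Answer: SAME — A ⇓ K, B ⇓ K

Derivation:
Term A:
  start: II(IK)K(IK(KI)(KKI))
  →1  I(IK)K(IK(KI)(KKI))
  →2  IKK(IK(KI)(KKI))
  →3  KK(IK(KI)(KKI))
  →4  K

Term B:
  start: KI(KS)(IK(II))(SIK(I(SK)))K
  →1  I(IK(II))(SIK(I(SK)))K
  →2  IK(II)(SIK(I(SK)))K
  →3  K(II)(SIK(I(SK)))K
  →4  IIK
  →5  IK
  →6  K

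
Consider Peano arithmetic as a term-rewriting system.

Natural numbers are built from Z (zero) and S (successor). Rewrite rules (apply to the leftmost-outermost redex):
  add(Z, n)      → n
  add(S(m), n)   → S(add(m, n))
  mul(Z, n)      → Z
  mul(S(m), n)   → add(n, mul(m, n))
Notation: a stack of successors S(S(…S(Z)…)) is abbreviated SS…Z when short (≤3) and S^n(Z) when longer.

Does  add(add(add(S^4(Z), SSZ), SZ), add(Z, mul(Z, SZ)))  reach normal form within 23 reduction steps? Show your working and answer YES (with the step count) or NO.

  start: add(add(add(S^4(Z), SSZ), SZ), add(Z, mul(Z, SZ)))
  [1] add(add(S(add(SSSZ, SSZ)), SZ), add(Z, mul(Z, SZ)))
  [2] add(S(add(add(SSSZ, SSZ), SZ)), add(Z, mul(Z, SZ)))
  [3] S(add(add(add(SSSZ, SSZ), SZ), add(Z, mul(Z, SZ))))
  [4] S(add(add(S(add(SSZ, SSZ)), SZ), add(Z, mul(Z, SZ))))
  [5] S(add(S(add(add(SSZ, SSZ), SZ)), add(Z, mul(Z, SZ))))
  [6] S(S(add(add(add(SSZ, SSZ), SZ), add(Z, mul(Z, SZ)))))
  [7] S(S(add(add(S(add(SZ, SSZ)), SZ), add(Z, mul(Z, SZ)))))
  [8] S(S(add(S(add(add(SZ, SSZ), SZ)), add(Z, mul(Z, SZ)))))
  [9] S(S(S(add(add(add(SZ, SSZ), SZ), add(Z, mul(Z, SZ))))))
  [10] S(S(S(add(add(S(add(Z, SSZ)), SZ), add(Z, mul(Z, SZ))))))
  [11] S(S(S(add(S(add(add(Z, SSZ), SZ)), add(Z, mul(Z, SZ))))))
  [12] S(S(S(S(add(add(add(Z, SSZ), SZ), add(Z, mul(Z, SZ)))))))
  [13] S(S(S(S(add(add(SSZ, SZ), add(Z, mul(Z, SZ)))))))
  [14] S(S(S(S(add(S(add(SZ, SZ)), add(Z, mul(Z, SZ)))))))
  [15] S(S(S(S(S(add(add(SZ, SZ), add(Z, mul(Z, SZ))))))))
  [16] S(S(S(S(S(add(S(add(Z, SZ)), add(Z, mul(Z, SZ))))))))
  [17] S(S(S(S(S(S(add(add(Z, SZ), add(Z, mul(Z, SZ)))))))))
  [18] S(S(S(S(S(S(add(SZ, add(Z, mul(Z, SZ)))))))))
  [19] S(S(S(S(S(S(S(add(Z, add(Z, mul(Z, SZ))))))))))
  [20] S(S(S(S(S(S(S(add(Z, mul(Z, SZ)))))))))
  [21] S(S(S(S(S(S(S(mul(Z, SZ))))))))
  [22] S^7(Z)

Answer: YES — reaches normal form S^7(Z) in 22 ≤ 23 steps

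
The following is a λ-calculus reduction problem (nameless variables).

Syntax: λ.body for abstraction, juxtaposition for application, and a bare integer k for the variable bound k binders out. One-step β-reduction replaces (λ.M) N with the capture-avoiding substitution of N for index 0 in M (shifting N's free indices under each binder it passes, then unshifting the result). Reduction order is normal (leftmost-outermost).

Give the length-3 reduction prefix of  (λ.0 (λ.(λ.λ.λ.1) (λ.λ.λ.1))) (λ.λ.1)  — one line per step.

  start: (λ.0 (λ.(λ.λ.λ.1) (λ.λ.λ.1))) (λ.λ.1)
  step 1: (λ.λ.1) (λ.(λ.λ.λ.1) (λ.λ.λ.1))
  step 2: λ.λ.(λ.λ.λ.1) (λ.λ.λ.1)
  step 3: λ.λ.λ.λ.1

Answer: after 3 steps: λ.λ.λ.λ.1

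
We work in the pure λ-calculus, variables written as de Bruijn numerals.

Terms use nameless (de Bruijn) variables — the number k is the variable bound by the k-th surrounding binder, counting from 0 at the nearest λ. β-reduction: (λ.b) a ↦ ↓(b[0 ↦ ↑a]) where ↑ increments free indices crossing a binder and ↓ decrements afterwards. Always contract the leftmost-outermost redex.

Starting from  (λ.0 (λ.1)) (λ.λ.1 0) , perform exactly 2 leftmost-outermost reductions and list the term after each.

Answer: after 2 steps: λ.(λ.λ.λ.1 0) 0

Derivation:
  start: (λ.0 (λ.1)) (λ.λ.1 0)
  [1] (λ.λ.1 0) (λ.λ.λ.1 0)
  [2] λ.(λ.λ.λ.1 0) 0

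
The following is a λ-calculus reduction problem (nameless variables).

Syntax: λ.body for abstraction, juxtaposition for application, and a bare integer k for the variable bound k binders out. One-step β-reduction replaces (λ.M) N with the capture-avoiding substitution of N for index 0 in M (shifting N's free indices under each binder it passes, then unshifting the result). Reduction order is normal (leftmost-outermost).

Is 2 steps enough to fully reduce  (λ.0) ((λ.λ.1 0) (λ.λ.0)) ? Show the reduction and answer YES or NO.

  start: (λ.0) ((λ.λ.1 0) (λ.λ.0))
  step 1: (λ.λ.1 0) (λ.λ.0)
  step 2: λ.(λ.λ.0) 0

Answer: NO — after 2 steps the term is λ.(λ.λ.0) 0, not yet normal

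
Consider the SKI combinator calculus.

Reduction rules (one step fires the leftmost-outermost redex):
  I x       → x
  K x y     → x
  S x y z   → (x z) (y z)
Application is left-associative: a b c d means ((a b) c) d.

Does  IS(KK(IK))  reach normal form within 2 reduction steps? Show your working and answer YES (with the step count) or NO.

  start: IS(KK(IK))
  step 1: S(KK(IK))
  step 2: SK

Answer: YES — reaches normal form SK in 2 ≤ 2 steps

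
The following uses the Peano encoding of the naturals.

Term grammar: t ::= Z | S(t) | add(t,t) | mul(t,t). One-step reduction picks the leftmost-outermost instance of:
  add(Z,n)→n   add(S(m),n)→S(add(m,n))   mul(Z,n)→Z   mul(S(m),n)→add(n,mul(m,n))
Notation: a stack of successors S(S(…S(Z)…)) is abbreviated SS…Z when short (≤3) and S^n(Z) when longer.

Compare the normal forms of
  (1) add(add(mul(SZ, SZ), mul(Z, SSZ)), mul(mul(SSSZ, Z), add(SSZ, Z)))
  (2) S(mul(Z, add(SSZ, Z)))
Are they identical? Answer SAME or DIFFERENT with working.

Answer: SAME — A ⇓ SZ, B ⇓ SZ

Reduction:
Term A:
  start: add(add(mul(SZ, SZ), mul(Z, SSZ)), mul(mul(SSSZ, Z), add(SSZ, Z)))
  step 1: add(add(add(SZ, mul(Z, SZ)), mul(Z, SSZ)), mul(mul(SSSZ, Z), add(SSZ, Z)))
  step 2: add(add(S(add(Z, mul(Z, SZ))), mul(Z, SSZ)), mul(mul(SSSZ, Z), add(SSZ, Z)))
  step 3: add(S(add(add(Z, mul(Z, SZ)), mul(Z, SSZ))), mul(mul(SSSZ, Z), add(SSZ, Z)))
  step 4: S(add(add(add(Z, mul(Z, SZ)), mul(Z, SSZ)), mul(mul(SSSZ, Z), add(SSZ, Z))))
  step 5: S(add(add(mul(Z, SZ), mul(Z, SSZ)), mul(mul(SSSZ, Z), add(SSZ, Z))))
  step 6: S(add(add(Z, mul(Z, SSZ)), mul(mul(SSSZ, Z), add(SSZ, Z))))
  step 7: S(add(mul(Z, SSZ), mul(mul(SSSZ, Z), add(SSZ, Z))))
  step 8: S(add(Z, mul(mul(SSSZ, Z), add(SSZ, Z))))
  step 9: S(mul(mul(SSSZ, Z), add(SSZ, Z)))
  step 10: S(mul(add(Z, mul(SSZ, Z)), add(SSZ, Z)))
  step 11: S(mul(mul(SSZ, Z), add(SSZ, Z)))
  step 12: S(mul(add(Z, mul(SZ, Z)), add(SSZ, Z)))
  step 13: S(mul(mul(SZ, Z), add(SSZ, Z)))
  step 14: S(mul(add(Z, mul(Z, Z)), add(SSZ, Z)))
  step 15: S(mul(mul(Z, Z), add(SSZ, Z)))
  step 16: S(mul(Z, add(SSZ, Z)))
  step 17: SZ

Term B:
  start: S(mul(Z, add(SSZ, Z)))
  step 1: SZ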